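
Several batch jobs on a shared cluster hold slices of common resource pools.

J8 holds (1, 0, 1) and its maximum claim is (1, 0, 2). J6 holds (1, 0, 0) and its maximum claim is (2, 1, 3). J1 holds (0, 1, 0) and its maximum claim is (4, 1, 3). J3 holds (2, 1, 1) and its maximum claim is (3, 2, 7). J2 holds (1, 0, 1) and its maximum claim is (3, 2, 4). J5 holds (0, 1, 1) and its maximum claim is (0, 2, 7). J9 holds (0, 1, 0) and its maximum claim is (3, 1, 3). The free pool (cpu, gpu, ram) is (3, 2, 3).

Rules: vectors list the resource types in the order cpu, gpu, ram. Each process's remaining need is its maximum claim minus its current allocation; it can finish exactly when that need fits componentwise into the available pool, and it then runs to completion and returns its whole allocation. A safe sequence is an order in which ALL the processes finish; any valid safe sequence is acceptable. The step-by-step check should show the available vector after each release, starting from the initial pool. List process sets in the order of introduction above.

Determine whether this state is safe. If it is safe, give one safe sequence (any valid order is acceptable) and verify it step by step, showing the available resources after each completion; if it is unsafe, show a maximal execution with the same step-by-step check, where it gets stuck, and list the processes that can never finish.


The state is UNSAFE.
Key observation: once J9, J2, J1, J6, J8 finish, the pool peaks at (6, 4, 5) — and every remaining process still needs more ram than that.
The run J9, J2, J1, J6, J8 cannot be extended any further. Walking it through:
  pool = (3, 2, 3)
  J9: need (3, 0, 3) fits (3, 2, 3); releases (0, 1, 0), pool now (3, 3, 3)
  J2: need (2, 2, 3) fits (3, 3, 3); releases (1, 0, 1), pool now (4, 3, 4)
  J1: need (4, 0, 3) fits (4, 3, 4); releases (0, 1, 0), pool now (4, 4, 4)
  J6: need (1, 1, 3) fits (4, 4, 4); releases (1, 0, 0), pool now (5, 4, 4)
  J8: need (0, 0, 1) fits (5, 4, 4); releases (1, 0, 1), pool now (6, 4, 5)
  J3 cannot run: need (1, 1, 6) vs free (6, 4, 5) (insufficient ram)
  J5 cannot run: need (0, 1, 6) vs free (6, 4, 5) (insufficient ram)
Permanently blocked: J3 and J5.


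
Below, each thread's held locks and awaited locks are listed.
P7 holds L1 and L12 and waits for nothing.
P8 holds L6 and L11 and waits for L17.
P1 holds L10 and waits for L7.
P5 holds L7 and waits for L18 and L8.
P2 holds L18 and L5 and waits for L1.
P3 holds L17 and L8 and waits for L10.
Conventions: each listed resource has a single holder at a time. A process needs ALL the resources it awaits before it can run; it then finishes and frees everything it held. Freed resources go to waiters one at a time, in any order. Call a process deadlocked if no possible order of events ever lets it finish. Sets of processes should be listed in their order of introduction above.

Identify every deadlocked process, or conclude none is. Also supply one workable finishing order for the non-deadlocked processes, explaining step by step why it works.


Deadlocked set: P8, P1, P5 and P3.
Key observation: the cycle P3 -> P1 -> P5 -> P3 can never break — each member waits on the next; P8 waits into the deadlock from upstream.
The rest can finish in the order P7, P2.
Verifying each step:
  P7 waits on nothing -> runs at once and releases L1 and L12
  run P2 (all its waits — L1 — are resolved); releases L18 and L5


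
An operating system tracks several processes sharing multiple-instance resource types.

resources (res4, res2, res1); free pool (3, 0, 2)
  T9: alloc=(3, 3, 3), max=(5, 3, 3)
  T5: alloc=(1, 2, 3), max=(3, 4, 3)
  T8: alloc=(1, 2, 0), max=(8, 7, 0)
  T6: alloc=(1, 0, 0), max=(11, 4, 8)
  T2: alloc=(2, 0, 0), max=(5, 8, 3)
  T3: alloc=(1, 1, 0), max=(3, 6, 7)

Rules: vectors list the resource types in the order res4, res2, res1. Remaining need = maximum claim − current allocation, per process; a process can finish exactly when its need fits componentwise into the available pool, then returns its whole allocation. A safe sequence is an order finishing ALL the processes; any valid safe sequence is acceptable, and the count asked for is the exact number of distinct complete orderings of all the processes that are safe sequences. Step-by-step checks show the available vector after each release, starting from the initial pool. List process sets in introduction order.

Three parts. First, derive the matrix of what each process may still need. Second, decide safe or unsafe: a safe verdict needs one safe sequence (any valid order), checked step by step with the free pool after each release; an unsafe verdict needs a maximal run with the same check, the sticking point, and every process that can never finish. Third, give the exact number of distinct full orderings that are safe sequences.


(1) Remaining need (order res4, res2, res1):
  T9: (2, 0, 0)
  T5: (2, 2, 0)
  T8: (7, 5, 0)
  T6: (10, 4, 8)
  T2: (3, 8, 3)
  T3: (2, 5, 7)
(2) SAFE, for example via the order T9, T5, T8, T3, T2, T6.
Key observation: the order's first zero-slack moment is T8 ((7, 5, 0) needed, (7, 5, 8) free — a requested resource with nothing to spare).
Verifying each step:
  pool = (3, 0, 2)
  run T9 (needs (2, 0, 0), free (3, 0, 2)); after release of (3, 3, 3) the pool is (6, 3, 5)
  run T5 (needs (2, 2, 0), free (6, 3, 5)); after release of (1, 2, 3) the pool is (7, 5, 8)
  run T8 (needs (7, 5, 0), free (7, 5, 8)); after release of (1, 2, 0) the pool is (8, 7, 8)
  run T3 (needs (2, 5, 7), free (8, 7, 8)); after release of (1, 1, 0) the pool is (9, 8, 8)
  run T2 (needs (3, 8, 3), free (9, 8, 8)); after release of (2, 0, 0) the pool is (11, 8, 8)
  run T6 (needs (10, 4, 8), free (11, 8, 8)); after release of (1, 0, 0) the pool is (12, 8, 8)
(3) The exact count: 2 of the possible complete orderings are safe sequences.


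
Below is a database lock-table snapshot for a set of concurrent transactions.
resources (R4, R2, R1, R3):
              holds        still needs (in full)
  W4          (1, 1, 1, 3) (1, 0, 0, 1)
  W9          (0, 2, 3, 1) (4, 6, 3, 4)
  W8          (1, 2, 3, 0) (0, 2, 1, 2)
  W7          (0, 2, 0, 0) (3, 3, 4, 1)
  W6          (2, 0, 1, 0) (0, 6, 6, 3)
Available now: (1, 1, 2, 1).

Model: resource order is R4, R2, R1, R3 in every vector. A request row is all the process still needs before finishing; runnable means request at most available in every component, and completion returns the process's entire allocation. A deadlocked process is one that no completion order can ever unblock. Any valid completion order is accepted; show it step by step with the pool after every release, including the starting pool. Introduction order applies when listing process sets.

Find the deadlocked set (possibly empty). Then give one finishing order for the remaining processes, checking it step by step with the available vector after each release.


Nothing here is deadlocked.
Key observation: the pool covers W4 at once, and every later process fits after earlier releases.
One completion order for the rest: W4, W8, W7, W6, W9. Verifying each step:
  pool = (1, 1, 2, 1)
  W4: need (1, 0, 0, 1) fits (1, 1, 2, 1); releases (1, 1, 1, 3), pool now (2, 2, 3, 4)
  W8: need (0, 2, 1, 2) fits (2, 2, 3, 4); releases (1, 2, 3, 0), pool now (3, 4, 6, 4)
  W7: need (3, 3, 4, 1) fits (3, 4, 6, 4); releases (0, 2, 0, 0), pool now (3, 6, 6, 4)
  W6: need (0, 6, 6, 3) fits (3, 6, 6, 4); releases (2, 0, 1, 0), pool now (5, 6, 7, 4)
  W9: need (4, 6, 3, 4) fits (5, 6, 7, 4); releases (0, 2, 3, 1), pool now (5, 8, 10, 5)


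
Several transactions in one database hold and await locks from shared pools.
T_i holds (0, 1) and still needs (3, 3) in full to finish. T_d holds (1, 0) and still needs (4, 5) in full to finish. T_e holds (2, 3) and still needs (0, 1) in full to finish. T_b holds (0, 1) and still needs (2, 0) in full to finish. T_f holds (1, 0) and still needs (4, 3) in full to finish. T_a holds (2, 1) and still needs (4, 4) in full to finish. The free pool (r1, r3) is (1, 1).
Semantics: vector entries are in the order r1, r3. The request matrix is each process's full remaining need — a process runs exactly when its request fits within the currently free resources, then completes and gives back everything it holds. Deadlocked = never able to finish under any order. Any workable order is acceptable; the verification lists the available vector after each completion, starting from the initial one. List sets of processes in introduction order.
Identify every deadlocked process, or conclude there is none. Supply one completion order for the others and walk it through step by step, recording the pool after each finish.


Deadlocked set: T_d, T_f and T_a.
Key observation: no order helps: past T_e, T_b, T_i, the free pool tops out at (3, 6), below what each blocked process needs in r1.
One completion order for the rest: T_e, T_b, T_i. Step-by-step check:
  pool = (1, 1)
  run T_e (needs (0, 1), free (1, 1)); after release of (2, 3) the pool is (3, 4)
  run T_b (needs (2, 0), free (3, 4)); after release of (0, 1) the pool is (3, 5)
  run T_i (needs (3, 3), free (3, 5)); after release of (0, 1) the pool is (3, 6)
None of the blocked processes ever fits:
  blocked: T_d wants (4, 5), pool (3, 6) — not enough r1
  blocked: T_f wants (4, 3), pool (3, 6) — not enough r1
  blocked: T_a wants (4, 4), pool (3, 6) — not enough r1


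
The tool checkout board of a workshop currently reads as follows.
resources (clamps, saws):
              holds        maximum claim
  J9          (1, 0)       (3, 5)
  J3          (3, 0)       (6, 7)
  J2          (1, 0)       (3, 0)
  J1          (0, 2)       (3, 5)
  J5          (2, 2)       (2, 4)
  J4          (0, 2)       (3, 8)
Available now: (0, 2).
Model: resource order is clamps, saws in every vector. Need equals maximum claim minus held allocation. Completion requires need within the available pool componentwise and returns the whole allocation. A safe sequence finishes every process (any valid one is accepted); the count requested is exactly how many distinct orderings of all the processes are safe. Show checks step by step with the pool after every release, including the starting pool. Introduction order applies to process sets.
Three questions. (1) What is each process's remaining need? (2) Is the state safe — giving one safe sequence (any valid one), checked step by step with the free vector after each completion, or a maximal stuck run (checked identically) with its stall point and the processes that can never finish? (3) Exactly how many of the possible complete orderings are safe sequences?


(1) Outstanding need per process (order clamps, saws):
  J9: (2, 5)
  J3: (3, 7)
  J2: (2, 0)
  J1: (3, 3)
  J5: (0, 2)
  J4: (3, 6)
(2) SAFE. One safe sequence: J5, J2, J1, J9, J4, J3.
Key observation: the order's first zero-slack moment is J5 ((0, 2) needed, (0, 2) free — a requested resource with nothing to spare).
Step-by-step check:
  pool = (0, 2)
  run J5 (needs (0, 2), free (0, 2)); after release of (2, 2) the pool is (2, 4)
  run J2 (needs (2, 0), free (2, 4)); after release of (1, 0) the pool is (3, 4)
  run J1 (needs (3, 3), free (3, 4)); after release of (0, 2) the pool is (3, 6)
  run J9 (needs (2, 5), free (3, 6)); after release of (1, 0) the pool is (4, 6)
  run J4 (needs (3, 6), free (4, 6)); after release of (0, 2) the pool is (4, 8)
  run J3 (needs (3, 7), free (4, 8)); after release of (3, 0) the pool is (7, 8)
(3) The exact count: 3 of the possible complete orderings are safe sequences.


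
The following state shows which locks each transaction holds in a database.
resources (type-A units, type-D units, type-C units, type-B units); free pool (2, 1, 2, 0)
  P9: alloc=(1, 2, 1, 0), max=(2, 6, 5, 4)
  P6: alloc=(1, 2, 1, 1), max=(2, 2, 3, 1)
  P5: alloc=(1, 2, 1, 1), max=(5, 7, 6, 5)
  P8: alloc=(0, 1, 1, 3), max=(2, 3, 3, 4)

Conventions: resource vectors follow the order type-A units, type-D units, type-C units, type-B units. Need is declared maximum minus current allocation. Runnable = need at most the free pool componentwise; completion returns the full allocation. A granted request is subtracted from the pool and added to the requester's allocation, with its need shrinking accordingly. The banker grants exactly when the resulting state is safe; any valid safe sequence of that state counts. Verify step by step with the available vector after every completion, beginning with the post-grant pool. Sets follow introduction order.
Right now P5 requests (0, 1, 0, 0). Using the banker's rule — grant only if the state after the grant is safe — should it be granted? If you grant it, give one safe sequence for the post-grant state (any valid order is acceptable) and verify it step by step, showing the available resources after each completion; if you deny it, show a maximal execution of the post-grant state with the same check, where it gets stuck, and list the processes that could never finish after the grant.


DENY — the pretend-granted state is unsafe.
Key observation: even finishing P6, P8 leaves just (3, 3, 4, 4) free — too little type-D units for any of the remaining processes.
On the post-grant state, P6, P8 is a maximal run — nothing extends it. Check, step by step:
  pool = (2, 0, 2, 0)
  P6 needs (1, 0, 2, 0) <= (2, 0, 2, 0) -> finishes; pool += (1, 2, 1, 1) = (3, 2, 3, 1)
  P8 needs (2, 2, 2, 1) <= (3, 2, 3, 1) -> finishes; pool += (0, 1, 1, 3) = (3, 3, 4, 4)
  blocked: P9 wants (1, 4, 4, 4), pool (3, 3, 4, 4) — not enough type-D units
  blocked: P5 wants (4, 4, 5, 4), pool (3, 3, 4, 4) — not enough type-A units, type-D units and type-C units
Processes that could never finish after the grant: P9 and P5.


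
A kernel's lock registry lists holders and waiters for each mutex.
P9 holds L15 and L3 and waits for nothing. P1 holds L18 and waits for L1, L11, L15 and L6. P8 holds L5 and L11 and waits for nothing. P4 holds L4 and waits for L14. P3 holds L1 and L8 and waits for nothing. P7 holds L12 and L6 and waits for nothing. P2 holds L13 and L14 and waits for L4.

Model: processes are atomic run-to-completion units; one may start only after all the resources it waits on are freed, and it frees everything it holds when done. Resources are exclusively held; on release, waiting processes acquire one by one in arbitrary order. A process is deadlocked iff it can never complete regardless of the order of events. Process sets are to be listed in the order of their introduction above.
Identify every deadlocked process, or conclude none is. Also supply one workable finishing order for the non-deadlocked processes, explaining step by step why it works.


The deadlocked set is P4 and P2.
Key observation: the knot is the closed ring of waits P4 -> P2 -> P4; no other process is dragged down with it.
The rest can finish in the order P8, P3, P7, P9, P1.
Verifying each step:
  P8: no waits; runs immediately, freeing L5 and L11
  P3: no waits; runs immediately, freeing L1 and L8
  P7: no waits; runs immediately, freeing L12 and L6
  P9: no waits; runs immediately, freeing L15 and L3
  P1 waits on L1, L11, L15 and L6 — all released -> runs and releases L18


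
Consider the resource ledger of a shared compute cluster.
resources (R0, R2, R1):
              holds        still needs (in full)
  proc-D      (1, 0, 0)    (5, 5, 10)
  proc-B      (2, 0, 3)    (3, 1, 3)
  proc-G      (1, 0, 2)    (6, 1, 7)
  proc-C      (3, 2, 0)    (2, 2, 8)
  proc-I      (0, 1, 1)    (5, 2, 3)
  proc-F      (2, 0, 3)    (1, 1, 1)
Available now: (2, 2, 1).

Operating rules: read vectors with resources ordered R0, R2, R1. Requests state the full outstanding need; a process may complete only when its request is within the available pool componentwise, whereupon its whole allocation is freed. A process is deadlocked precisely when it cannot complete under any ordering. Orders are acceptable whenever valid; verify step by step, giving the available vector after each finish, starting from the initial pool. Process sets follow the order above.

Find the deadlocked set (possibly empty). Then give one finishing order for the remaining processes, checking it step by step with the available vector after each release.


No process is deadlocked.
Key observation: there is always a runnable process — proc-F first — so the state unwinds completely.
One completion order for the rest: proc-F, proc-B, proc-I, proc-C, proc-G, proc-D. Check, step by step:
  pool = (2, 2, 1)
  proc-F needs (1, 1, 1) <= (2, 2, 1) -> finishes; pool += (2, 0, 3) = (4, 2, 4)
  proc-B needs (3, 1, 3) <= (4, 2, 4) -> finishes; pool += (2, 0, 3) = (6, 2, 7)
  proc-I needs (5, 2, 3) <= (6, 2, 7) -> finishes; pool += (0, 1, 1) = (6, 3, 8)
  proc-C needs (2, 2, 8) <= (6, 3, 8) -> finishes; pool += (3, 2, 0) = (9, 5, 8)
  proc-G needs (6, 1, 7) <= (9, 5, 8) -> finishes; pool += (1, 0, 2) = (10, 5, 10)
  proc-D needs (5, 5, 10) <= (10, 5, 10) -> finishes; pool += (1, 0, 0) = (11, 5, 10)


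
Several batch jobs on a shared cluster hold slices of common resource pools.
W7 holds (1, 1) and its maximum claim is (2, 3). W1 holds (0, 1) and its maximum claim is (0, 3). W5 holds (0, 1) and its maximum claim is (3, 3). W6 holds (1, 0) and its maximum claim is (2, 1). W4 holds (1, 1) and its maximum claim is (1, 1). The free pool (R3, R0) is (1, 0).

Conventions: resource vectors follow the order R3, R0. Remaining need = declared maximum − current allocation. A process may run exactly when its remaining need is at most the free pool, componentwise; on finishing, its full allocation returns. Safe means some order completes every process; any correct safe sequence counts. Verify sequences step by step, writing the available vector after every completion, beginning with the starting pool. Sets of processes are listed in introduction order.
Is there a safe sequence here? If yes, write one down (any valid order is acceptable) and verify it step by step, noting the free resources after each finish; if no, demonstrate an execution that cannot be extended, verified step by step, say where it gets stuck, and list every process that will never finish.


The state is UNSAFE.
Key observation: the pool after W4, W6 is (3, 1); every surviving request exceeds it in R0, so progress ends there.
A maximal execution: W4, W6 — then nothing else fits. Check, step by step:
  pool = (1, 0)
  W4 needs (0, 0) <= (1, 0) -> finishes; pool += (1, 1) = (2, 1)
  W6 needs (1, 1) <= (2, 1) -> finishes; pool += (1, 0) = (3, 1)
  W7 cannot run: need (1, 2) vs free (3, 1) (insufficient R0)
  W1 cannot run: need (0, 2) vs free (3, 1) (insufficient R0)
  W5 cannot run: need (3, 2) vs free (3, 1) (insufficient R0)
Processes that can never finish: W7, W1 and W5.


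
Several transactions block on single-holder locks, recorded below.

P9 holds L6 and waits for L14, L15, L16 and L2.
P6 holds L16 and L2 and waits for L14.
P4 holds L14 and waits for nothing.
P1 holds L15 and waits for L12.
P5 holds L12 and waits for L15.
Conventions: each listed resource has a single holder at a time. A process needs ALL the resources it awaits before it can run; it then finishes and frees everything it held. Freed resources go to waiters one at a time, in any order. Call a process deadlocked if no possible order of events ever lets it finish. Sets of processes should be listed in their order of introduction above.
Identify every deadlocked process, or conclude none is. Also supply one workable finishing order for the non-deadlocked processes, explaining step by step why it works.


Deadlocked set: P9, P1 and P5.
Key observation: P1 -> P5 -> P1 is a circular wait — nothing in it can go first; P9 waits into the deadlock from upstream.
One completion order for the rest: P4, P6.
Walking it through:
  P4 waits on nothing -> runs at once and releases L14
  run P6 (all its waits — L14 — are resolved); releases L16 and L2


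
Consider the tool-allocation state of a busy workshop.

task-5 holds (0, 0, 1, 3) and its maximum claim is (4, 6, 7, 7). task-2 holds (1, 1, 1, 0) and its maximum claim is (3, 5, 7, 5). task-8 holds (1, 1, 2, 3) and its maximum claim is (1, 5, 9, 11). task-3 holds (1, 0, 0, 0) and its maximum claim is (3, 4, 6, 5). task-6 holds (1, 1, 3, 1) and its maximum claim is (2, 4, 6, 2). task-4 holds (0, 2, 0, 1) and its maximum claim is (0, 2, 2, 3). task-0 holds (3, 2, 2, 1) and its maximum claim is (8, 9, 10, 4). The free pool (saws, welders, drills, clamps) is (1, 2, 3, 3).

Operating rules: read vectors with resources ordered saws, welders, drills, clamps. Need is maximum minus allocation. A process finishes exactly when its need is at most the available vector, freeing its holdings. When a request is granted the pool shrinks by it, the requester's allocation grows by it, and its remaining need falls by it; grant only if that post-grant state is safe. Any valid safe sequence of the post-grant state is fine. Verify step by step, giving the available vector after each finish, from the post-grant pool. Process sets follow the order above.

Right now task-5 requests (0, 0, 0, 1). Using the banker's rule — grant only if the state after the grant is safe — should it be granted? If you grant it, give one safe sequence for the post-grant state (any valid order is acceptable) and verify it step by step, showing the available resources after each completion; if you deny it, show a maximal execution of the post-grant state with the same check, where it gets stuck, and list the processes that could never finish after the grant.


DENY. Granting would leave the state unsafe.
Key observation: after task-4, task-6 the pool peaks at (2, 5, 6, 4), and each blocked process is short somewhere: task-5 on saws, welders; task-2 on clamps; task-8 on drills, clamps; task-3 on clamps; task-0 on saws, welders, drills.
On the post-grant state, task-4, task-6 is a maximal run — nothing extends it. Verifying each step:
  pool = (1, 2, 3, 2)
  task-4 needs (0, 0, 2, 2) <= (1, 2, 3, 2) -> finishes; pool += (0, 2, 0, 1) = (1, 4, 3, 3)
  task-6 needs (1, 3, 3, 1) <= (1, 4, 3, 3) -> finishes; pool += (1, 1, 3, 1) = (2, 5, 6, 4)
  task-5 cannot run: need (4, 6, 6, 3) vs free (2, 5, 6, 4) (insufficient saws and welders)
  task-2 cannot run: need (2, 4, 6, 5) vs free (2, 5, 6, 4) (insufficient clamps)
  task-8 cannot run: need (0, 4, 7, 8) vs free (2, 5, 6, 4) (insufficient drills and clamps)
  task-3 cannot run: need (2, 4, 6, 5) vs free (2, 5, 6, 4) (insufficient clamps)
  task-0 cannot run: need (5, 7, 8, 3) vs free (2, 5, 6, 4) (insufficient saws, welders and drills)
Post-grant, the permanently blocked set is task-5, task-2, task-8, task-3 and task-0.


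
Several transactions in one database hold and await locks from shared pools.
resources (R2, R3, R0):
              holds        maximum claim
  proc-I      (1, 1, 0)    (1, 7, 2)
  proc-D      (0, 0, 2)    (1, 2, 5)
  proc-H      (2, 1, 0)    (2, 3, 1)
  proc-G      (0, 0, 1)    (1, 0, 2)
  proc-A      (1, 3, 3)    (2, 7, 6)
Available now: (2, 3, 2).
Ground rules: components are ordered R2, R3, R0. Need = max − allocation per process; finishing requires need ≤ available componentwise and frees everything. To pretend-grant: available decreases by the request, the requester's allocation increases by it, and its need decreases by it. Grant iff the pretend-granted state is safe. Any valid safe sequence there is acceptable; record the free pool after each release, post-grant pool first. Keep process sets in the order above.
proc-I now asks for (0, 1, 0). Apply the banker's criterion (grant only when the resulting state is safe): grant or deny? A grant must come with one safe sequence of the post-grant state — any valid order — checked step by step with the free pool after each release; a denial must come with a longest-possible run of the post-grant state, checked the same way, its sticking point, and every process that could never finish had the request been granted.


DENY: after the grant no complete ordering would exist.
Key observation: once proc-G, proc-H, proc-D finish, the pool peaks at (4, 3, 5) — and every remaining process still needs more R3 than that.
Pretend the grant happened; the run proc-G, proc-H, proc-D goes as far as possible. Check, step by step:
  pool = (2, 2, 2)
  proc-G: need (1, 0, 1) fits (2, 2, 2); releases (0, 0, 1), pool now (2, 2, 3)
  proc-H: need (0, 2, 1) fits (2, 2, 3); releases (2, 1, 0), pool now (4, 3, 3)
  proc-D: need (1, 2, 3) fits (4, 3, 3); releases (0, 0, 2), pool now (4, 3, 5)
  proc-I still needs (0, 5, 2) but only (4, 3, 5) is free — short on R3
  proc-A still needs (1, 4, 3) but only (4, 3, 5) is free — short on R3
Post-grant, the permanently blocked set is proc-I and proc-A.


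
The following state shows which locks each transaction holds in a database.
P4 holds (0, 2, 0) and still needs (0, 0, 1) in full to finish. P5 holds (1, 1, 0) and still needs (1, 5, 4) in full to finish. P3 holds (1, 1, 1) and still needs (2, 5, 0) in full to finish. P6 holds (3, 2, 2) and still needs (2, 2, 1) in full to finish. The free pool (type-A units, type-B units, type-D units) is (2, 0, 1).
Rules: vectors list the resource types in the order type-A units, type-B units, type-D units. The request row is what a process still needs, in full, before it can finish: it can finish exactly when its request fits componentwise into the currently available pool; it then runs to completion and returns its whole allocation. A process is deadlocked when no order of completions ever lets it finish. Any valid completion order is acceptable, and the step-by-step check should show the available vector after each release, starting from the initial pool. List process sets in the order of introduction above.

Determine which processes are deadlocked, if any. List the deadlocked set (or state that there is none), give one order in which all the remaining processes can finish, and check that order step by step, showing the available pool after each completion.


Deadlocked set: P5 and P3.
Key observation: type-B units is the bottleneck — with P4, P6 done the pool holds (5, 4, 3), short of every remaining need.
One completion order for the rest: P4, P6. Walking it through:
  pool = (2, 0, 1)
  run P4 (needs (0, 0, 1), free (2, 0, 1)); after release of (0, 2, 0) the pool is (2, 2, 1)
  run P6 (needs (2, 2, 1), free (2, 2, 1)); after release of (3, 2, 2) the pool is (5, 4, 3)
None of the blocked processes ever fits:
  blocked: P5 wants (1, 5, 4), pool (5, 4, 3) — not enough type-B units and type-D units
  blocked: P3 wants (2, 5, 0), pool (5, 4, 3) — not enough type-B units


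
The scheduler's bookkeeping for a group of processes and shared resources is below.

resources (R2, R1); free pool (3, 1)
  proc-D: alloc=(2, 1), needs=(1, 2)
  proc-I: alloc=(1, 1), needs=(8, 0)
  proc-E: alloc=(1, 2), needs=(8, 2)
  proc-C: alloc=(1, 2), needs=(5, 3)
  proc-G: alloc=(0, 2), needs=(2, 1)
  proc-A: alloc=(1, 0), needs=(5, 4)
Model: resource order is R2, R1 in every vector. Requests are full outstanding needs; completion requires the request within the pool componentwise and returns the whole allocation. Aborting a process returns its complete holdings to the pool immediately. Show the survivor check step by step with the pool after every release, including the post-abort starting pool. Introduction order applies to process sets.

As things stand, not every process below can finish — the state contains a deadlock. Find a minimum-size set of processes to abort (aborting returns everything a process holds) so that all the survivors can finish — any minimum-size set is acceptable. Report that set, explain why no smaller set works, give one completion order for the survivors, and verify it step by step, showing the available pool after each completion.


Abort proc-I.
Key observation: the returned (1, 1) from proc-I is what brings proc-E — unrunnable before, under any order — into play at step 5.
Minimality: the empty abort set fails — the state is deadlocked as it stands.
Survivors finish in the order: proc-D, proc-C, proc-G, proc-A, proc-E. Walking it through (pool after the aborts first):
  pool = (4, 2)
  proc-D needs (1, 2) <= (4, 2) -> finishes; pool += (2, 1) = (6, 3)
  proc-C needs (5, 3) <= (6, 3) -> finishes; pool += (1, 2) = (7, 5)
  proc-G needs (2, 1) <= (7, 5) -> finishes; pool += (0, 2) = (7, 7)
  proc-A needs (5, 4) <= (7, 7) -> finishes; pool += (1, 0) = (8, 7)
  proc-E needs (8, 2) <= (8, 7) -> finishes; pool += (1, 2) = (9, 9)


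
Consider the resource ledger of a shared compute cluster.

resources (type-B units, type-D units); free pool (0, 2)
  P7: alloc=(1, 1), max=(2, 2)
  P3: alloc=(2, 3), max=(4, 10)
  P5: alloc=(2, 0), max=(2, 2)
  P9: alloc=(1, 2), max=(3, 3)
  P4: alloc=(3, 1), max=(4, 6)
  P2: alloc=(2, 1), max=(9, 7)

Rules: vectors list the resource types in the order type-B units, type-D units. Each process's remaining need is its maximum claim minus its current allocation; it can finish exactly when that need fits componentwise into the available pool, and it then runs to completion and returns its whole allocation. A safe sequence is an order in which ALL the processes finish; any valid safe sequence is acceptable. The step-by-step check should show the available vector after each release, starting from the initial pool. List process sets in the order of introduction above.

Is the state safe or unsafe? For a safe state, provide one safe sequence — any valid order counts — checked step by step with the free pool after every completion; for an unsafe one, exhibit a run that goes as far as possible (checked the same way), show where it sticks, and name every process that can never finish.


SAFE. One safe sequence: P5, P9, P7, P4, P2, P3.
Key observation: P5 is the earliest step where a requested resource binds exactly: need (0, 2), pool (0, 2) at its turn.
Walking it through:
  pool = (0, 2)
  P5 needs (0, 2) <= (0, 2) -> finishes; pool += (2, 0) = (2, 2)
  P9 needs (2, 1) <= (2, 2) -> finishes; pool += (1, 2) = (3, 4)
  P7 needs (1, 1) <= (3, 4) -> finishes; pool += (1, 1) = (4, 5)
  P4 needs (1, 5) <= (4, 5) -> finishes; pool += (3, 1) = (7, 6)
  P2 needs (7, 6) <= (7, 6) -> finishes; pool += (2, 1) = (9, 7)
  P3 needs (2, 7) <= (9, 7) -> finishes; pool += (2, 3) = (11, 10)


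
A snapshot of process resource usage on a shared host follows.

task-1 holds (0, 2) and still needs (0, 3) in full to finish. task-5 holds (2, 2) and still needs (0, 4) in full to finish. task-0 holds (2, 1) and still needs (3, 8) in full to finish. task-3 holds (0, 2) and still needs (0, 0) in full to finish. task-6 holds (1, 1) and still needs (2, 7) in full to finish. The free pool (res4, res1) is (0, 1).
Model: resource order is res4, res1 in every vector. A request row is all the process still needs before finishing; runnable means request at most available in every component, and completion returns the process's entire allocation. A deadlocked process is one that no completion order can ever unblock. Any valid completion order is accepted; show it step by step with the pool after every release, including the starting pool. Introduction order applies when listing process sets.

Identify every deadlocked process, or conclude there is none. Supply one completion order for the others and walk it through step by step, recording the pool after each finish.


The deadlocked set is empty.
Key observation: starting with task-3, each completion frees enough for the next — no one is permanently blocked.
The rest can finish in the order task-3, task-1, task-5, task-6, task-0. Check, step by step:
  pool = (0, 1)
  task-3: need (0, 0) fits (0, 1); releases (0, 2), pool now (0, 3)
  task-1: need (0, 3) fits (0, 3); releases (0, 2), pool now (0, 5)
  task-5: need (0, 4) fits (0, 5); releases (2, 2), pool now (2, 7)
  task-6: need (2, 7) fits (2, 7); releases (1, 1), pool now (3, 8)
  task-0: need (3, 8) fits (3, 8); releases (2, 1), pool now (5, 9)


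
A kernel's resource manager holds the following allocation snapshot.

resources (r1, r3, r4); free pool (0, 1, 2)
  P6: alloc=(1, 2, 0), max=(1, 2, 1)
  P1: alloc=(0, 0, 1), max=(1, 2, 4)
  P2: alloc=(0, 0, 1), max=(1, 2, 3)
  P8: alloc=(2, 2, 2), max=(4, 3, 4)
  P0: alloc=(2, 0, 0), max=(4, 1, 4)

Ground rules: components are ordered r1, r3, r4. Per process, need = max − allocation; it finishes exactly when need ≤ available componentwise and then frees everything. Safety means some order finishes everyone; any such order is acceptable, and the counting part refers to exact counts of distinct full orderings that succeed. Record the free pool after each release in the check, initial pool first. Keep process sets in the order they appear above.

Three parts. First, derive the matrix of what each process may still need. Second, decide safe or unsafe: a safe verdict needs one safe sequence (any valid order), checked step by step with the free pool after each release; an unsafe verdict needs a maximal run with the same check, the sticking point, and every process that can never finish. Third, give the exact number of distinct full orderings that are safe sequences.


(1) Outstanding need per process (order r1, r3, r4):
  P6: (0, 0, 1)
  P1: (1, 2, 3)
  P2: (1, 2, 2)
  P8: (2, 1, 2)
  P0: (2, 1, 4)
(2) The state is UNSAFE.
Key observation: the pool after P6, P2, P1 is (1, 3, 4); every surviving request exceeds it in r1, so progress ends there.
Going as far as possible: P6, P2, P1; after that, nothing fits. Check, step by step:
  pool = (0, 1, 2)
  P6: need (0, 0, 1) fits (0, 1, 2); releases (1, 2, 0), pool now (1, 3, 2)
  P2: need (1, 2, 2) fits (1, 3, 2); releases (0, 0, 1), pool now (1, 3, 3)
  P1: need (1, 2, 3) fits (1, 3, 3); releases (0, 0, 1), pool now (1, 3, 4)
  blocked: P8 wants (2, 1, 2), pool (1, 3, 4) — not enough r1
  blocked: P0 wants (2, 1, 4), pool (1, 3, 4) — not enough r1
Permanently blocked: P8 and P0.
(3) Exactly 0 of the possible complete orderings are safe sequences.


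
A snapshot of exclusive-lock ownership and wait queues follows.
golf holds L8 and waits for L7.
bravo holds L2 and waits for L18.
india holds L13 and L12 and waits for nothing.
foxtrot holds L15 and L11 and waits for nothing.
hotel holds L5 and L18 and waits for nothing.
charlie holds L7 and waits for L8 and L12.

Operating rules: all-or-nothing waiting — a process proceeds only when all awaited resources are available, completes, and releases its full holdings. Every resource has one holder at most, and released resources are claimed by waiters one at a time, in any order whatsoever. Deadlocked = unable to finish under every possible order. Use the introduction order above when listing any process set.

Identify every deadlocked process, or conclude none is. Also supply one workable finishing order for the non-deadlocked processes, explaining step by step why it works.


Deadlocked: golf and charlie.
Key observation: the waits loop around golf -> charlie -> golf with no way out; no other process is dragged down with it.
The rest can finish in the order india, hotel, foxtrot, bravo.
Step-by-step check:
  run india (it waits on nothing); releases L13 and L12
  run hotel (it waits on nothing); releases L5 and L18
  run foxtrot (it waits on nothing); releases L15 and L11
  bravo waits on L18 — all released -> runs and releases L2


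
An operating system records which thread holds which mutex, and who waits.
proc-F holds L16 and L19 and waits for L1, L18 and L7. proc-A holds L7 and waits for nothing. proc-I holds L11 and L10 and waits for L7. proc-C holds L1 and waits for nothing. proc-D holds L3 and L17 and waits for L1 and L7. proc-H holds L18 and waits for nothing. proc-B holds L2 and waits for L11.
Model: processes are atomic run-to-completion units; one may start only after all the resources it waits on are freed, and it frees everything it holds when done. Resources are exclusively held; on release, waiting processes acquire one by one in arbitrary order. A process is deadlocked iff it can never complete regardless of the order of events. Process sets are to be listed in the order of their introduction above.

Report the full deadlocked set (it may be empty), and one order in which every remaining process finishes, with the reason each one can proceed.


The deadlocked set is empty.
Key observation: the wait graph is acyclic; completion cascades from the unblocked processes through everyone else.
The rest can finish in the order proc-A, proc-C, proc-D, proc-I, proc-H, proc-B, proc-F.
Check, step by step:
  run proc-A (it waits on nothing); releases L7
  run proc-C (it waits on nothing); releases L1
  proc-D: everything it awaited (L1 and L7) is free; runs, freeing L3 and L17
  proc-I: everything it awaited (L7) is free; runs, freeing L11 and L10
  run proc-H (it waits on nothing); releases L18
  proc-B: everything it awaited (L11) is free; runs, freeing L2
  proc-F: everything it awaited (L1, L18 and L7) is free; runs, freeing L16 and L19


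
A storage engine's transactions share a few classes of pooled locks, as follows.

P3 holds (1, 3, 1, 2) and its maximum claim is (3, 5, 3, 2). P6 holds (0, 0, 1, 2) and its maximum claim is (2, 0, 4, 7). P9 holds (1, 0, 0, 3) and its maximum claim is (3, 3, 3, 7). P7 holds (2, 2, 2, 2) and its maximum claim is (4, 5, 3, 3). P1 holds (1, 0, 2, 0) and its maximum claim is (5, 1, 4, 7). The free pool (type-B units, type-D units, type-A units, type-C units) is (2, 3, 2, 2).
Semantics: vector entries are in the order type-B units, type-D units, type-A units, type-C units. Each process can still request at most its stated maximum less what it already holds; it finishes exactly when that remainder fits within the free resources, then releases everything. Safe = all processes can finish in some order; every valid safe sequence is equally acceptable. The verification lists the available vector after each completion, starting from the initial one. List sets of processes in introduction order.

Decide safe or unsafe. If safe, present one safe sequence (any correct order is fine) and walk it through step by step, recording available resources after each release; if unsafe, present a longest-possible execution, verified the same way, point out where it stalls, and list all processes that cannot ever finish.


The state is SAFE; one workable sequence: P3, P7, P9, P1, P6.
Key observation: the first exact fit in this order is P3 — it needs (2, 2, 2, 0) with (2, 3, 2, 2) free, meeting a requested resource to the last unit.
Check, step by step:
  pool = (2, 3, 2, 2)
  run P3 (needs (2, 2, 2, 0), free (2, 3, 2, 2)); after release of (1, 3, 1, 2) the pool is (3, 6, 3, 4)
  run P7 (needs (2, 3, 1, 1), free (3, 6, 3, 4)); after release of (2, 2, 2, 2) the pool is (5, 8, 5, 6)
  run P9 (needs (2, 3, 3, 4), free (5, 8, 5, 6)); after release of (1, 0, 0, 3) the pool is (6, 8, 5, 9)
  run P1 (needs (4, 1, 2, 7), free (6, 8, 5, 9)); after release of (1, 0, 2, 0) the pool is (7, 8, 7, 9)
  run P6 (needs (2, 0, 3, 5), free (7, 8, 7, 9)); after release of (0, 0, 1, 2) the pool is (7, 8, 8, 11)


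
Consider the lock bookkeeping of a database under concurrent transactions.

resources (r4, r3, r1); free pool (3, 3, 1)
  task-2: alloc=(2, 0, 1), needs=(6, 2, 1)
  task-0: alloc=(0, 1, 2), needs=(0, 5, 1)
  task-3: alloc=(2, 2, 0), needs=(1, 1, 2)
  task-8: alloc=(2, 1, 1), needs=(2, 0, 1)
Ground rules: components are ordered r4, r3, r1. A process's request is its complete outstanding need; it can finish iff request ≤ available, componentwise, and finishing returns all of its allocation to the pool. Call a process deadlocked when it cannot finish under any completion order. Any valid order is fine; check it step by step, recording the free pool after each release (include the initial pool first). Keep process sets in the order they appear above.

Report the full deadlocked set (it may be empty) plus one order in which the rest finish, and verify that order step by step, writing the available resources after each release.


The deadlocked set is empty.
Key observation: the pool covers task-8 at once, and every later process fits after earlier releases.
A valid finishing order for the others: task-8, task-3, task-0, task-2. Check, step by step:
  pool = (3, 3, 1)
  run task-8 (needs (2, 0, 1), free (3, 3, 1)); after release of (2, 1, 1) the pool is (5, 4, 2)
  run task-3 (needs (1, 1, 2), free (5, 4, 2)); after release of (2, 2, 0) the pool is (7, 6, 2)
  run task-0 (needs (0, 5, 1), free (7, 6, 2)); after release of (0, 1, 2) the pool is (7, 7, 4)
  run task-2 (needs (6, 2, 1), free (7, 7, 4)); after release of (2, 0, 1) the pool is (9, 7, 5)
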